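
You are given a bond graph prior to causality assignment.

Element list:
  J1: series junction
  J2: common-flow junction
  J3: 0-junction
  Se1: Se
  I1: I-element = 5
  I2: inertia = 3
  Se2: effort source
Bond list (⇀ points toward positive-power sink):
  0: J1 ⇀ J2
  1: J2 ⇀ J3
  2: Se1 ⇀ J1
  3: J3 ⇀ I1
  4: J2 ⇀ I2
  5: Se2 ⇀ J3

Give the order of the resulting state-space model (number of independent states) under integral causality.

β2 stroke at J1  (Se1 fixes effort; stroke away)
β5 stroke at J3  (Se2: effort source, stroke at far end)
β0 stroke at J2  (only one flow-in slot at J1)
β1 stroke at J2  (0-jn J3 has e-setter on 5)
β3 stroke at I1  (J3: bond 5 brought effort, rest push out)
β4 stroke at I2  (only one flow-in slot at J2)

2  (I1, I2 all integral)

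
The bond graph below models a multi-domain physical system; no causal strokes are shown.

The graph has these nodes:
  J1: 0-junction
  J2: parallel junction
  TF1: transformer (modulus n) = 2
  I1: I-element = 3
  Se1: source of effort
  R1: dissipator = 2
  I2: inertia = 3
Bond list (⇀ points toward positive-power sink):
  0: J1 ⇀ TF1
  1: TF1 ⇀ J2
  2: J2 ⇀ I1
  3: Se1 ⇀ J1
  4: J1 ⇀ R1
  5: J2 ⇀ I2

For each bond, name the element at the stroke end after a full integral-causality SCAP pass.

#3 |J1  (source Se1 imposes e)
#0 |TF1  (common-e at J1 fixed by 3)
#4 |R1  (J1: bond 3 brought effort, rest push out)
#1 |J2  (TF TF1: opposite of bond 0)
#2 |I1  (common-e at J2 fixed by 1)
#5 |I2  (common-e at J2 fixed by 1)

β0 stroke→TF1
β1 stroke→J2
β2 stroke→I1
β3 stroke→J1
β4 stroke→R1
β5 stroke→I2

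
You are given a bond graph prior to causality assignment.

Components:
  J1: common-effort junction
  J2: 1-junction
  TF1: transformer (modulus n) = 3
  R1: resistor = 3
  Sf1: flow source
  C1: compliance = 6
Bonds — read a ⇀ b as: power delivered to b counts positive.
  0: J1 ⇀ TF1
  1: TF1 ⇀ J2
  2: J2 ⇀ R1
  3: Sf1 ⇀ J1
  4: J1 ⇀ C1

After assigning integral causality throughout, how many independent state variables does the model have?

β3 stroke at Sf1  (Sf1 (Sf) sets flow on bond)
β4 stroke at J1  (C1: C, integral causality)
β0 stroke at TF1  (J1 effort already set via bond 4)
β1 stroke at J2  (through TF1, causality passes straight; one stroke at TF1)
β2 stroke at R1  (J2 needs exactly one f-in)

1  (C1 all integral)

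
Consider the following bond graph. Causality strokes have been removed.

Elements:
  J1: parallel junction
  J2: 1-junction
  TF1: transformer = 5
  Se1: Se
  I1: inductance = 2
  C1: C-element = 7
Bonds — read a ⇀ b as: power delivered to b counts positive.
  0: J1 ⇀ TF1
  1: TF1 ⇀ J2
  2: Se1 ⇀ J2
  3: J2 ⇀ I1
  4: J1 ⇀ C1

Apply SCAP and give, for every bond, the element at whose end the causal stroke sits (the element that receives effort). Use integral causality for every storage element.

#2 stroke→J2  (Se1 (Se) sets effort on bond)
#3 stroke→I1  (I1 outputs flow p/I1)
#1 stroke→J2  (1-jn J2 has f-setter on 3)
#0 stroke→TF1  (through TF1, causality passes straight; one stroke at TF1)
#4 stroke→J1  (J1 needs exactly one e-in)

#0 |TF1
#1 |J2
#2 |J2
#3 |I1
#4 |J1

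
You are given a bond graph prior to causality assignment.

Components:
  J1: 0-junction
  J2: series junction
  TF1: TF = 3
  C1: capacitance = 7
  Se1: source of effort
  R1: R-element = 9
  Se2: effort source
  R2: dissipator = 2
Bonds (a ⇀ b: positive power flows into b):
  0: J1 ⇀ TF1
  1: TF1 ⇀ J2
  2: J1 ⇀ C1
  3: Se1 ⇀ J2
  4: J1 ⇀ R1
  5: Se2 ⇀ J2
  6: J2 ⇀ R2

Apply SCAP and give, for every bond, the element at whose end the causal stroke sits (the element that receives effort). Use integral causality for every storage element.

#0 →TF1
#1 →J2
#2 →J1
#3 →J2
#4 →R1
#5 →J2
#6 →R2

b3 stroke at J2  (Se1 (Se) sets effort on bond)
b5 stroke at J2  (Se2 fixes effort; stroke away)
b2 stroke at J1  (C1 integral (e out))
b0 stroke at TF1  (common-e at J1 fixed by 2)
b4 stroke at R1  (J1 effort already set via bond 2)
b1 stroke at J2  (TF1: transformer flips bond 0)
b6 stroke at R2  (J2 needs exactly one f-in)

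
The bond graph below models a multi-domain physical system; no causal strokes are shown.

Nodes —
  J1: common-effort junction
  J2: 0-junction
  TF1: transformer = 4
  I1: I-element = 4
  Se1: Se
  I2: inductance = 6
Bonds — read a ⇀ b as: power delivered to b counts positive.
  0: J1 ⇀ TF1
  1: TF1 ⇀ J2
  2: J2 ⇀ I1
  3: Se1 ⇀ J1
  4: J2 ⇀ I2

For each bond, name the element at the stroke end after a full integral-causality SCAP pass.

b3 stroke at J1  (Se1: effort source, stroke at far end)
b0 stroke at TF1  (0-jn J1 has e-setter on 3)
b1 stroke at J2  (TF1 one-in-one-out from 0)
b2 stroke at I1  (J2 effort already set via bond 1)
b4 stroke at I2  (common-e at J2 fixed by 1)

#0 |TF1
#1 |J2
#2 |I1
#3 |J1
#4 |I2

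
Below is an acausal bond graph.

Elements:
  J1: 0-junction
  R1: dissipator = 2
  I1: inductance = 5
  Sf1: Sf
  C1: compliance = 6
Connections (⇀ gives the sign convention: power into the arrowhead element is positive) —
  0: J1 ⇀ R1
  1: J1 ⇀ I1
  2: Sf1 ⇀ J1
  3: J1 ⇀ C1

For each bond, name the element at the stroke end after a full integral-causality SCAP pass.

b2 stroke→Sf1  (Sf1: flow source, stroke at near end)
b1 stroke→I1  (I1 outputs flow p/I1)
b3 stroke→J1  (prefer integral on C1)
b0 stroke→R1  (J1 effort already set via bond 3)

bond 0 stroke→R1
bond 1 stroke→I1
bond 2 stroke→Sf1
bond 3 stroke→J1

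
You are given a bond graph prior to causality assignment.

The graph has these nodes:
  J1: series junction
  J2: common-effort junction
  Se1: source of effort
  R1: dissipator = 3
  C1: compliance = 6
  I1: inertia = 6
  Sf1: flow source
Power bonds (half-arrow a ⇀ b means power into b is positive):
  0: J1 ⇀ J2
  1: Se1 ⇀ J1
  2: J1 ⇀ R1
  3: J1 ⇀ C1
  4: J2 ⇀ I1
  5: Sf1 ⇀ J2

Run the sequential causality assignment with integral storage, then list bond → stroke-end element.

#0 stroke at J2
#1 stroke at J1
#2 stroke at J1
#3 stroke at J1
#4 stroke at I1
#5 stroke at Sf1

β1 →J1  (Se1 fixes effort; stroke away)
β5 →Sf1  (Sf1 (Sf) sets flow on bond)
β3 →J1  (C1 integral (e out))
β4 →I1  (prefer integral on I1)
β0 →J2  (J2: last free bond brings effort in)
β2 →J1  (1-jn J1 has f-setter on 0)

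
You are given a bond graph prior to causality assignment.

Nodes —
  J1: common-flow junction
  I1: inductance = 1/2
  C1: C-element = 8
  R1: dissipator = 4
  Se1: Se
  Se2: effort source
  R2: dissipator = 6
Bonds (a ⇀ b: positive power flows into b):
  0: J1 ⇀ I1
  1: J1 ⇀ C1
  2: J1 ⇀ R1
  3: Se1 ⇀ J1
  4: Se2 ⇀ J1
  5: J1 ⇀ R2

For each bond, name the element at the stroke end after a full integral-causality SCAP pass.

#3 stroke at J1  (Se1: effort source, stroke at far end)
#4 stroke at J1  (Se2 (Se) sets effort on bond)
#0 stroke at I1  (I1 integral (f out))
#1 stroke at J1  (J1 flow already set via bond 0)
#2 stroke at J1  (common-f at J1 fixed by 0)
#5 stroke at J1  (J1: bond 0 brought flow, rest push out)

b0 stroke at I1
b1 stroke at J1
b2 stroke at J1
b3 stroke at J1
b4 stroke at J1
b5 stroke at J1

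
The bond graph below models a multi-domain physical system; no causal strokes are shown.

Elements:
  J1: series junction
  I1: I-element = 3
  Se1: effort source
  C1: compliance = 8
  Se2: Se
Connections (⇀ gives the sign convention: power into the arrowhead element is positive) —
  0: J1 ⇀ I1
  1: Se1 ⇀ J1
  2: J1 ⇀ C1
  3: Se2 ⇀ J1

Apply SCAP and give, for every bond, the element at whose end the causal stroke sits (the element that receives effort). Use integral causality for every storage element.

bond 1 stroke→J1  (Se1 (Se) sets effort on bond)
bond 3 stroke→J1  (source Se2 imposes e)
bond 0 stroke→I1  (I1 integral (f out))
bond 2 stroke→J1  (J1 flow already set via bond 0)

β0 stroke at I1
β1 stroke at J1
β2 stroke at J1
β3 stroke at J1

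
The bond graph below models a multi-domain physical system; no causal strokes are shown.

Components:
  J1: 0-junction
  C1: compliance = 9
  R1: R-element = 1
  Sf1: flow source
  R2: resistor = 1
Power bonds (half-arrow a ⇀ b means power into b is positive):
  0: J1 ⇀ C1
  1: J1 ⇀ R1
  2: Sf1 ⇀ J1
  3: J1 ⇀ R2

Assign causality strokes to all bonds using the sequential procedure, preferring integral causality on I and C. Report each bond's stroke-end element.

β0 stroke at J1
β1 stroke at R1
β2 stroke at Sf1
β3 stroke at R2

β2 stroke at Sf1  (Sf1 (Sf) sets flow on bond)
β0 stroke at J1  (prefer integral on C1)
β1 stroke at R1  (J1 effort already set via bond 0)
β3 stroke at R2  (J1: bond 0 brought effort, rest push out)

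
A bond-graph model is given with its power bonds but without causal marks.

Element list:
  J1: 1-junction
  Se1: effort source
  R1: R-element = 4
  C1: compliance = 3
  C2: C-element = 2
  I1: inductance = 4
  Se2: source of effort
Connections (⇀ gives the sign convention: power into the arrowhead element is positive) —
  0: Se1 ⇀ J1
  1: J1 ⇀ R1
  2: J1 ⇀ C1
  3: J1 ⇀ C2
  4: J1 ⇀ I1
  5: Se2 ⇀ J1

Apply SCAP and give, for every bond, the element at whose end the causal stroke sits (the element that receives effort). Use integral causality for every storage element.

b0 stroke at J1
b1 stroke at J1
b2 stroke at J1
b3 stroke at J1
b4 stroke at I1
b5 stroke at J1

b0 stroke at J1  (Se1 (Se) sets effort on bond)
b5 stroke at J1  (Se2: effort source, stroke at far end)
b2 stroke at J1  (C1 integral (e out))
b3 stroke at J1  (C2 integral (e out))
b4 stroke at I1  (I1 outputs flow p/I1)
b1 stroke at J1  (1-jn J1 has f-setter on 4)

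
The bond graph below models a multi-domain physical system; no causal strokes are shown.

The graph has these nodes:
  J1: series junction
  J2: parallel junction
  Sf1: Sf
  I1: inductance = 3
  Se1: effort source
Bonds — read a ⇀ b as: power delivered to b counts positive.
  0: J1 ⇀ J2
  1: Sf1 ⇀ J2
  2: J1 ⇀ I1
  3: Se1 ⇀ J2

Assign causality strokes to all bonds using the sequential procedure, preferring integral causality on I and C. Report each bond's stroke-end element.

b0 →J1
b1 →Sf1
b2 →I1
b3 →J2

bond 1 stroke→Sf1  (Sf1: flow source, stroke at near end)
bond 3 stroke→J2  (Se1: effort source, stroke at far end)
bond 0 stroke→J1  (common-e at J2 fixed by 3)
bond 2 stroke→I1  (closing 1-jn rule on J1)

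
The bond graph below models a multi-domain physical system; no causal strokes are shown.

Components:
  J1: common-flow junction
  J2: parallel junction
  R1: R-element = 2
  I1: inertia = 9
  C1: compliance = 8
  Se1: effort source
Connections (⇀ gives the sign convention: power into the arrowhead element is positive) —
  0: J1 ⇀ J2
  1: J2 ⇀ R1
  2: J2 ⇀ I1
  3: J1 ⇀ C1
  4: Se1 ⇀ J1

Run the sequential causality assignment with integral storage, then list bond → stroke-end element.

#0 stroke→J2
#1 stroke→R1
#2 stroke→I1
#3 stroke→J1
#4 stroke→J1

#4 |J1  (Se1: effort source, stroke at far end)
#2 |I1  (prefer integral on I1)
#3 |J1  (C1 integral (e out))
#0 |J2  (closing 1-jn rule on J1)
#1 |R1  (J2 effort already set via bond 0)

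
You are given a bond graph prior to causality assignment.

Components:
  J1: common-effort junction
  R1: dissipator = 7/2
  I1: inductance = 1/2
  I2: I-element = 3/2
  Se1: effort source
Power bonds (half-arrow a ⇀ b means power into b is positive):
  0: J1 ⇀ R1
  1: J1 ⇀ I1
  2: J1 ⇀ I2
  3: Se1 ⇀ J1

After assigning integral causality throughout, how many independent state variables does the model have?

2  (I1, I2 all integral)

bond 3 stroke at J1  (source Se1 imposes e)
bond 0 stroke at R1  (common-e at J1 fixed by 3)
bond 1 stroke at I1  (J1: bond 3 brought effort, rest push out)
bond 2 stroke at I2  (common-e at J1 fixed by 3)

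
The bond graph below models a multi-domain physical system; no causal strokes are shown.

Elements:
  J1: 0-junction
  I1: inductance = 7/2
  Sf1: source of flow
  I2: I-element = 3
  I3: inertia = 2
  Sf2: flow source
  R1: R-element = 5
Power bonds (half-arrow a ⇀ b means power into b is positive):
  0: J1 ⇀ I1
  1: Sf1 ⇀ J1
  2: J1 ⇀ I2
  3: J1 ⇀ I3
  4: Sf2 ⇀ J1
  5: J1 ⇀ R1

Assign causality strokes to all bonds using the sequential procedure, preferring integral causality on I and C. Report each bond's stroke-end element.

bond 1 |Sf1  (Sf1 fixes flow; stroke at Sf1)
bond 4 |Sf2  (source Sf2 imposes f)
bond 0 |I1  (I1 outputs flow p/I1)
bond 2 |I2  (I2: I, integral causality)
bond 3 |I3  (I3 outputs flow p/I3)
bond 5 |J1  (only one effort-in slot at J1)

bond 0 →I1
bond 1 →Sf1
bond 2 →I2
bond 3 →I3
bond 4 →Sf2
bond 5 →J1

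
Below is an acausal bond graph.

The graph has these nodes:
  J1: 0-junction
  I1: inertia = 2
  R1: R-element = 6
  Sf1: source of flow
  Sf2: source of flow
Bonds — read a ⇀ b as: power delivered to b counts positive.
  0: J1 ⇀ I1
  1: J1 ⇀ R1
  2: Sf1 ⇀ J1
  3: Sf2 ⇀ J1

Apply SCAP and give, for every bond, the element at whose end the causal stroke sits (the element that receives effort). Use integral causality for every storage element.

bond 0 |I1
bond 1 |J1
bond 2 |Sf1
bond 3 |Sf2

b2 →Sf1  (Sf1 (Sf) sets flow on bond)
b3 →Sf2  (Sf2 (Sf) sets flow on bond)
b0 →I1  (prefer integral on I1)
b1 →J1  (J1 needs exactly one e-in)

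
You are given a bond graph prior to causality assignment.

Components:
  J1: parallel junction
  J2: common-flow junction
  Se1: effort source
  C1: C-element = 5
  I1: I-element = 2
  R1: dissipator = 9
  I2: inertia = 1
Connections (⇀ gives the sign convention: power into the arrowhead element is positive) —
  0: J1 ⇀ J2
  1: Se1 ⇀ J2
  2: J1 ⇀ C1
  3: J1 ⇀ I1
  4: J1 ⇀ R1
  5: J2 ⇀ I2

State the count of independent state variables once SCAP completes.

#1 →J2  (source Se1 imposes e)
#2 →J1  (C1 integral (e out))
#0 →J2  (0-jn J1 has e-setter on 2)
#3 →I1  (0-jn J1 has e-setter on 2)
#4 →R1  (J1: bond 2 brought effort, rest push out)
#5 →I2  (closing 1-jn rule on J2)

3  (C1, I1, I2 all integral)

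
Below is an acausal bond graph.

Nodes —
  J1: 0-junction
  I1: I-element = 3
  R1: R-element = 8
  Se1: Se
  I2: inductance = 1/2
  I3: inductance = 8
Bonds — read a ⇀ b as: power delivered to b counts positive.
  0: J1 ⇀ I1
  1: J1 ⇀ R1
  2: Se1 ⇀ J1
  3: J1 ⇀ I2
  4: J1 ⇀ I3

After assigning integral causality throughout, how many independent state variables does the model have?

b2 stroke at J1  (Se1 fixes effort; stroke away)
b0 stroke at I1  (J1: bond 2 brought effort, rest push out)
b1 stroke at R1  (J1: bond 2 brought effort, rest push out)
b3 stroke at I2  (J1: bond 2 brought effort, rest push out)
b4 stroke at I3  (common-e at J1 fixed by 2)

3  (I1, I2, I3 all integral)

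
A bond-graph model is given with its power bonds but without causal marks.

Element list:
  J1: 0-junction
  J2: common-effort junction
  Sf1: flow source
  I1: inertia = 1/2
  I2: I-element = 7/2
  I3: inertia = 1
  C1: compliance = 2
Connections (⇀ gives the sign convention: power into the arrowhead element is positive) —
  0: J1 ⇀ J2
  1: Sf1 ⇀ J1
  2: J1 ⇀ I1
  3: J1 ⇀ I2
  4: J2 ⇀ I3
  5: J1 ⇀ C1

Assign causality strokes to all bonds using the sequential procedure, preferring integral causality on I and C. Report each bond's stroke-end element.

#0 →J2
#1 →Sf1
#2 →I1
#3 →I2
#4 →I3
#5 →J1

bond 1 |Sf1  (source Sf1 imposes f)
bond 2 |I1  (prefer integral on I1)
bond 3 |I2  (I2 integral (f out))
bond 4 |I3  (I3 outputs flow p/I3)
bond 0 |J2  (J2 needs exactly one e-in)
bond 5 |J1  (closing 0-jn rule on J1)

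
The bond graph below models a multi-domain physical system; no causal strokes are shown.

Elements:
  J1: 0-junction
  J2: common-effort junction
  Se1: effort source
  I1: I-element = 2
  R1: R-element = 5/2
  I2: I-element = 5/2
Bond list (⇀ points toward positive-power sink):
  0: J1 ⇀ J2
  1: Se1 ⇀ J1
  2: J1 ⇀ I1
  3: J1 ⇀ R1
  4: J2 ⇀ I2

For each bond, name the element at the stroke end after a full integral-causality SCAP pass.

β0 |J2
β1 |J1
β2 |I1
β3 |R1
β4 |I2

#1 |J1  (source Se1 imposes e)
#0 |J2  (J1: bond 1 brought effort, rest push out)
#2 |I1  (J1: bond 1 brought effort, rest push out)
#3 |R1  (J1 effort already set via bond 1)
#4 |I2  (J2 effort already set via bond 0)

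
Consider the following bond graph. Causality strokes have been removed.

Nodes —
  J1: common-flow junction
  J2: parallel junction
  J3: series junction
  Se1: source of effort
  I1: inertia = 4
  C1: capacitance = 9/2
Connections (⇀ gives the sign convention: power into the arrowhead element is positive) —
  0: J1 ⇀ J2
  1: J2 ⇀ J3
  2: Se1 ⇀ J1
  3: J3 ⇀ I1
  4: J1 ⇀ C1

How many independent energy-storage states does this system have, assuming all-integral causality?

β2 stroke at J1  (Se1 fixes effort; stroke away)
β3 stroke at I1  (prefer integral on I1)
β1 stroke at J3  (J3 flow already set via bond 3)
β0 stroke at J2  (only one effort-in slot at J2)
β4 stroke at J1  (J1: bond 0 brought flow, rest push out)

2  (C1, I1 all integral)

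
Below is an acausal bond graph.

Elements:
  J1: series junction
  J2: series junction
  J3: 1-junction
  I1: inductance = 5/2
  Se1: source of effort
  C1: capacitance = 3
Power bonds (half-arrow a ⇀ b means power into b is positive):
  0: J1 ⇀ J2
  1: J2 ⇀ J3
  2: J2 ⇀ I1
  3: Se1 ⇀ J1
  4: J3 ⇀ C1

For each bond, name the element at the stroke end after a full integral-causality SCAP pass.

#3 stroke→J1  (Se1 (Se) sets effort on bond)
#0 stroke→J2  (J1 needs exactly one f-in)
#2 stroke→I1  (I1 outputs flow p/I1)
#1 stroke→J2  (1-jn J2 has f-setter on 2)
#4 stroke→J3  (J3 flow already set via bond 1)

#0 stroke at J2
#1 stroke at J2
#2 stroke at I1
#3 stroke at J1
#4 stroke at J3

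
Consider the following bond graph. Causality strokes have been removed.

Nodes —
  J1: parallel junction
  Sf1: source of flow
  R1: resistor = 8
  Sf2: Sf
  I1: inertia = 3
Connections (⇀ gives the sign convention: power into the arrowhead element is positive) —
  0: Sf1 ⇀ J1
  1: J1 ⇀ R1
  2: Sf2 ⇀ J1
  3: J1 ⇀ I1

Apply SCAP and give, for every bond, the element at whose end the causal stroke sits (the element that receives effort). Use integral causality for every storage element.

#0 →Sf1  (Sf1: flow source, stroke at near end)
#2 →Sf2  (Sf2: flow source, stroke at near end)
#3 →I1  (I1: I, integral causality)
#1 →J1  (J1 needs exactly one e-in)

b0 |Sf1
b1 |J1
b2 |Sf2
b3 |I1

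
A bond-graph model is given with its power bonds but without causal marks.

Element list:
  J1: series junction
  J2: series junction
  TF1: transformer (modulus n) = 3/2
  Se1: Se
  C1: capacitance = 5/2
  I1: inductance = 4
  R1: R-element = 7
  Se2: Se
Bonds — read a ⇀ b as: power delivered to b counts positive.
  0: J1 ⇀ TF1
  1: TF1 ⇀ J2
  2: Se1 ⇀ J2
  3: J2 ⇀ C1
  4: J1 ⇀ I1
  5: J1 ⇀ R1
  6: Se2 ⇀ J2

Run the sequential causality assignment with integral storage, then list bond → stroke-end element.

β0 stroke at J1
β1 stroke at TF1
β2 stroke at J2
β3 stroke at J2
β4 stroke at I1
β5 stroke at J1
β6 stroke at J2

β2 |J2  (Se1: effort source, stroke at far end)
β6 |J2  (Se2 (Se) sets effort on bond)
β3 |J2  (C1 integral (e out))
β1 |TF1  (only one flow-in slot at J2)
β0 |J1  (TF1 one-in-one-out from 1)
β4 |I1  (I1 outputs flow p/I1)
β5 |J1  (common-f at J1 fixed by 4)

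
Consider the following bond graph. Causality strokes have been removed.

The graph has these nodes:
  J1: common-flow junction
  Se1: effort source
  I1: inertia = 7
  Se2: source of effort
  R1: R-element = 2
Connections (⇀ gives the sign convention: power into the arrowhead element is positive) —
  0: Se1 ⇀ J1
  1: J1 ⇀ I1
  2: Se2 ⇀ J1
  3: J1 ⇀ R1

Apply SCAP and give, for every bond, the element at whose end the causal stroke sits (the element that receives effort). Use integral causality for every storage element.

bond 0 →J1
bond 1 →I1
bond 2 →J1
bond 3 →J1

#0 |J1  (source Se1 imposes e)
#2 |J1  (Se2 (Se) sets effort on bond)
#1 |I1  (I1 integral (f out))
#3 |J1  (1-jn J1 has f-setter on 1)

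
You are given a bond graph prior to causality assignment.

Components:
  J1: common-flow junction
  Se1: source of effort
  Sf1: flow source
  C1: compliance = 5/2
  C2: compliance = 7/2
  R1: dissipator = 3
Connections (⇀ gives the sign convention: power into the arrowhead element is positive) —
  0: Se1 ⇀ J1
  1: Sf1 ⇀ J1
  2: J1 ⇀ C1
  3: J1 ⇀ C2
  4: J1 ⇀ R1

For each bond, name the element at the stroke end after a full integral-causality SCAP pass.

β0 |J1
β1 |Sf1
β2 |J1
β3 |J1
β4 |J1

#0 stroke→J1  (Se1 fixes effort; stroke away)
#1 stroke→Sf1  (Sf1: flow source, stroke at near end)
#2 stroke→J1  (J1: bond 1 brought flow, rest push out)
#3 stroke→J1  (1-jn J1 has f-setter on 1)
#4 stroke→J1  (J1: bond 1 brought flow, rest push out)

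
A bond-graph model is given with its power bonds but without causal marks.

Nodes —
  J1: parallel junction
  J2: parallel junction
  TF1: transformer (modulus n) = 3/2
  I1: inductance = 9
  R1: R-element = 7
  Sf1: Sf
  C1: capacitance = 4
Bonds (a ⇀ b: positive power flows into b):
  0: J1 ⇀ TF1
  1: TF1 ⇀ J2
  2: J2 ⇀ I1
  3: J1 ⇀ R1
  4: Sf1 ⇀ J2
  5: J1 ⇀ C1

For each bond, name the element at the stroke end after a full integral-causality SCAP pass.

#4 →Sf1  (Sf1 fixes flow; stroke at Sf1)
#2 →I1  (I1 integral (f out))
#1 →J2  (only one effort-in slot at J2)
#0 →TF1  (TF TF1: opposite of bond 1)
#5 →J1  (C1 outputs effort q/C1)
#3 →R1  (common-e at J1 fixed by 5)

#0 →TF1
#1 →J2
#2 →I1
#3 →R1
#4 →Sf1
#5 →J1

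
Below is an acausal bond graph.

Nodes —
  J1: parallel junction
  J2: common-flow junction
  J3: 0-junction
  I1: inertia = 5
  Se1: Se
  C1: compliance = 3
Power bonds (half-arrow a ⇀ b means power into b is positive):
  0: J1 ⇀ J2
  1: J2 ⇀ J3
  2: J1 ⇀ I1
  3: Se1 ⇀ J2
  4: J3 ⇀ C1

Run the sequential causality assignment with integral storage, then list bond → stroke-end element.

b3 stroke at J2  (Se1 fixes effort; stroke away)
b2 stroke at I1  (I1 integral (f out))
b0 stroke at J1  (closing 0-jn rule on J1)
b1 stroke at J2  (common-f at J2 fixed by 0)
b4 stroke at J3  (only one effort-in slot at J3)

b0 →J1
b1 →J2
b2 →I1
b3 →J2
b4 →J3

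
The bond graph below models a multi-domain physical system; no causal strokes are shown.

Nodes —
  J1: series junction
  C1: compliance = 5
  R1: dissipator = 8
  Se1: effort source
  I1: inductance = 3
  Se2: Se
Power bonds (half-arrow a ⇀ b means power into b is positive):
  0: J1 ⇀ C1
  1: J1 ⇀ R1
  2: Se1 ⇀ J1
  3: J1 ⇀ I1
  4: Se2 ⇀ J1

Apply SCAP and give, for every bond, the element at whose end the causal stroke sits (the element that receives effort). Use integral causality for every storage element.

β0 |J1
β1 |J1
β2 |J1
β3 |I1
β4 |J1

#2 stroke at J1  (Se1: effort source, stroke at far end)
#4 stroke at J1  (Se2 (Se) sets effort on bond)
#0 stroke at J1  (C1 outputs effort q/C1)
#3 stroke at I1  (I1 outputs flow p/I1)
#1 stroke at J1  (common-f at J1 fixed by 3)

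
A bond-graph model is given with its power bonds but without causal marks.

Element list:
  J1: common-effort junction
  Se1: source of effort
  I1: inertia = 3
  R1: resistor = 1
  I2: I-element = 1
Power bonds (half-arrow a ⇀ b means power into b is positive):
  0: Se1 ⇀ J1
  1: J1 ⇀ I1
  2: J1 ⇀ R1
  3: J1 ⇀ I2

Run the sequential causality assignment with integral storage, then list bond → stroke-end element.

b0 |J1  (Se1: effort source, stroke at far end)
b1 |I1  (J1: bond 0 brought effort, rest push out)
b2 |R1  (common-e at J1 fixed by 0)
b3 |I2  (J1 effort already set via bond 0)

β0 stroke→J1
β1 stroke→I1
β2 stroke→R1
β3 stroke→I2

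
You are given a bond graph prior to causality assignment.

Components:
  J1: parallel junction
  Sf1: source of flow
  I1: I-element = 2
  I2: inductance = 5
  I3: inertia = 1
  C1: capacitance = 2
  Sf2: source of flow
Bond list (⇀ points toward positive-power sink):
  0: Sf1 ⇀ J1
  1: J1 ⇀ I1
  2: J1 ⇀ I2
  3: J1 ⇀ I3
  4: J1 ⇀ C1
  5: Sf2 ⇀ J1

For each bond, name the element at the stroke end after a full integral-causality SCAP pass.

β0 stroke→Sf1
β1 stroke→I1
β2 stroke→I2
β3 stroke→I3
β4 stroke→J1
β5 stroke→Sf2

b0 stroke at Sf1  (source Sf1 imposes f)
b5 stroke at Sf2  (Sf2 fixes flow; stroke at Sf2)
b1 stroke at I1  (prefer integral on I1)
b2 stroke at I2  (prefer integral on I2)
b3 stroke at I3  (prefer integral on I3)
b4 stroke at J1  (only one effort-in slot at J1)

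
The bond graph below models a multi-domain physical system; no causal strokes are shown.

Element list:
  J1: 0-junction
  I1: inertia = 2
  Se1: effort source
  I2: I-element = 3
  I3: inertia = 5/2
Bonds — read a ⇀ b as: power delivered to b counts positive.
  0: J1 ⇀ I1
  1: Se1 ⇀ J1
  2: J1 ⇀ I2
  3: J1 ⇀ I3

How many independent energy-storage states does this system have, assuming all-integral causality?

bond 1 |J1  (Se1 fixes effort; stroke away)
bond 0 |I1  (0-jn J1 has e-setter on 1)
bond 2 |I2  (J1 effort already set via bond 1)
bond 3 |I3  (J1: bond 1 brought effort, rest push out)

3  (I1, I2, I3 all integral)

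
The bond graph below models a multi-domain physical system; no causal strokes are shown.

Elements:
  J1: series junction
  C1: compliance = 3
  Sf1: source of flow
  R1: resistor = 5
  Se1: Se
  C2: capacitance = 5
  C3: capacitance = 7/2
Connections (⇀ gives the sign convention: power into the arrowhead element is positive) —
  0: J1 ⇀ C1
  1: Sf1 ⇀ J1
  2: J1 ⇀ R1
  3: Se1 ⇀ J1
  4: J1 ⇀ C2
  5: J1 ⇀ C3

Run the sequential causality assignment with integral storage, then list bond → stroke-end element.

#1 stroke→Sf1  (Sf1 (Sf) sets flow on bond)
#3 stroke→J1  (Se1: effort source, stroke at far end)
#0 stroke→J1  (J1 flow already set via bond 1)
#2 stroke→J1  (J1 flow already set via bond 1)
#4 stroke→J1  (J1: bond 1 brought flow, rest push out)
#5 stroke→J1  (J1: bond 1 brought flow, rest push out)

b0 stroke at J1
b1 stroke at Sf1
b2 stroke at J1
b3 stroke at J1
b4 stroke at J1
b5 stroke at J1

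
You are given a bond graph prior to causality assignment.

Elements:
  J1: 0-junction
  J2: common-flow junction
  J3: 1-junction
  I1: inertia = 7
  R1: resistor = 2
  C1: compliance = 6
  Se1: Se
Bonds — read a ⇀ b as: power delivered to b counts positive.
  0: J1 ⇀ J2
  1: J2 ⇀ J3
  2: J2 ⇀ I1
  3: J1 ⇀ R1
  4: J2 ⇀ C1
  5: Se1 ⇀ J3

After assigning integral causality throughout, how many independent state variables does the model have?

bond 5 →J3  (source Se1 imposes e)
bond 1 →J2  (only one flow-in slot at J3)
bond 2 →I1  (I1 outputs flow p/I1)
bond 0 →J2  (common-f at J2 fixed by 2)
bond 4 →J2  (1-jn J2 has f-setter on 2)
bond 3 →J1  (J1 needs exactly one e-in)

2  (C1, I1 all integral)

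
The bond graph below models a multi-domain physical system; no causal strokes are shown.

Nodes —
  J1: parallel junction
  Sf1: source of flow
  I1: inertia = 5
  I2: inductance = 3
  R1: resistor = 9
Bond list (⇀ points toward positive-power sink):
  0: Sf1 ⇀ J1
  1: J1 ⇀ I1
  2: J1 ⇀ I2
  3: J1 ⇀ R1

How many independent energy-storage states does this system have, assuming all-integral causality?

2  (I1, I2 all integral)

bond 0 stroke→Sf1  (Sf1: flow source, stroke at near end)
bond 1 stroke→I1  (I1 integral (f out))
bond 2 stroke→I2  (prefer integral on I2)
bond 3 stroke→J1  (J1 needs exactly one e-in)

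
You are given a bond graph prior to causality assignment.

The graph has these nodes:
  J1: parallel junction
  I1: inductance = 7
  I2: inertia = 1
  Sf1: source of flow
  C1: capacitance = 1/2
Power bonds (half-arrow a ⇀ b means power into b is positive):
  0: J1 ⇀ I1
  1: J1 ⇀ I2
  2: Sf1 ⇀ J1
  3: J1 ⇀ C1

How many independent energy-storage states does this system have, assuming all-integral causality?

3  (C1, I1, I2 all integral)

#2 stroke→Sf1  (Sf1 fixes flow; stroke at Sf1)
#0 stroke→I1  (prefer integral on I1)
#1 stroke→I2  (I2: I, integral causality)
#3 stroke→J1  (only one effort-in slot at J1)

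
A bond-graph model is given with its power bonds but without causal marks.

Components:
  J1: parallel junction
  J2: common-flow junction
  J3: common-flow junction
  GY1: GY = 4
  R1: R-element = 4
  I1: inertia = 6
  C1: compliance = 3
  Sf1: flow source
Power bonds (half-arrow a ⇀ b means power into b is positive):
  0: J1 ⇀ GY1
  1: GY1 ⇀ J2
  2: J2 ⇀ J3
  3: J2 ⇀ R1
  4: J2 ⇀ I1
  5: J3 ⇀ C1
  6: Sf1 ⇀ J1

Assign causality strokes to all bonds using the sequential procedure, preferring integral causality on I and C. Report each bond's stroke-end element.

bond 6 stroke→Sf1  (Sf1 fixes flow; stroke at Sf1)
bond 0 stroke→J1  (only one effort-in slot at J1)
bond 1 stroke→J2  (GY1 both-in/both-out from 0)
bond 4 stroke→I1  (I1: I, integral causality)
bond 2 stroke→J2  (common-f at J2 fixed by 4)
bond 3 stroke→J2  (common-f at J2 fixed by 4)
bond 5 stroke→J3  (1-jn J3 has f-setter on 2)

b0 stroke→J1
b1 stroke→J2
b2 stroke→J2
b3 stroke→J2
b4 stroke→I1
b5 stroke→J3
b6 stroke→Sf1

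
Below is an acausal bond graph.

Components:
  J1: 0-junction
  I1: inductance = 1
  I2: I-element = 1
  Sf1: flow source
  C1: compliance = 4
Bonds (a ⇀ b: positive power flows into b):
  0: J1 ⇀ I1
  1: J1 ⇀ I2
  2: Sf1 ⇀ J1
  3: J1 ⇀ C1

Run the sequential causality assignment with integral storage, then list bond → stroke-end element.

β0 |I1
β1 |I2
β2 |Sf1
β3 |J1

β2 |Sf1  (Sf1 fixes flow; stroke at Sf1)
β0 |I1  (prefer integral on I1)
β1 |I2  (I2 integral (f out))
β3 |J1  (only one effort-in slot at J1)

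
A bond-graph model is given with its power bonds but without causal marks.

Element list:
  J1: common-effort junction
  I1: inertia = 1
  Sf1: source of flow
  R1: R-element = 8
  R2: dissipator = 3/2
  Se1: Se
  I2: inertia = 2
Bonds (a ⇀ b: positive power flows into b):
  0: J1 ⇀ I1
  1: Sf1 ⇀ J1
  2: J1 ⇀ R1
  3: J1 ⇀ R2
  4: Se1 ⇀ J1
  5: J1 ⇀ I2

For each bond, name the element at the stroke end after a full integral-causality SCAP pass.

bond 1 |Sf1  (Sf1 (Sf) sets flow on bond)
bond 4 |J1  (Se1 fixes effort; stroke away)
bond 0 |I1  (common-e at J1 fixed by 4)
bond 2 |R1  (common-e at J1 fixed by 4)
bond 3 |R2  (J1 effort already set via bond 4)
bond 5 |I2  (J1 effort already set via bond 4)

bond 0 →I1
bond 1 →Sf1
bond 2 →R1
bond 3 →R2
bond 4 →J1
bond 5 →I2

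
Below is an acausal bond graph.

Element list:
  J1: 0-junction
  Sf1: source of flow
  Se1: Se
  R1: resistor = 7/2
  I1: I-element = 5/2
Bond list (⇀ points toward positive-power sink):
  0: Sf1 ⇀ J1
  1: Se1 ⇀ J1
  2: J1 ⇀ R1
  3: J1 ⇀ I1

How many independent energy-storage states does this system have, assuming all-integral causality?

1  (I1 all integral)

b0 →Sf1  (source Sf1 imposes f)
b1 →J1  (Se1: effort source, stroke at far end)
b2 →R1  (0-jn J1 has e-setter on 1)
b3 →I1  (J1 effort already set via bond 1)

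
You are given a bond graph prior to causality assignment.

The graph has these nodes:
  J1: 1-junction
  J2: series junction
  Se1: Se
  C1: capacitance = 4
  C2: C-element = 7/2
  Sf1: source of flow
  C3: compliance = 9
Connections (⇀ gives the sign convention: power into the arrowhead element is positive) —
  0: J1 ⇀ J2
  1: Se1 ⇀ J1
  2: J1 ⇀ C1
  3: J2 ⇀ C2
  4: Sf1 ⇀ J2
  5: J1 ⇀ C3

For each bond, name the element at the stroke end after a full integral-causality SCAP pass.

β1 stroke at J1  (Se1 fixes effort; stroke away)
β4 stroke at Sf1  (Sf1 fixes flow; stroke at Sf1)
β0 stroke at J2  (J2 flow already set via bond 4)
β3 stroke at J2  (1-jn J2 has f-setter on 4)
β2 stroke at J1  (J1: bond 0 brought flow, rest push out)
β5 stroke at J1  (common-f at J1 fixed by 0)

b0 stroke at J2
b1 stroke at J1
b2 stroke at J1
b3 stroke at J2
b4 stroke at Sf1
b5 stroke at J1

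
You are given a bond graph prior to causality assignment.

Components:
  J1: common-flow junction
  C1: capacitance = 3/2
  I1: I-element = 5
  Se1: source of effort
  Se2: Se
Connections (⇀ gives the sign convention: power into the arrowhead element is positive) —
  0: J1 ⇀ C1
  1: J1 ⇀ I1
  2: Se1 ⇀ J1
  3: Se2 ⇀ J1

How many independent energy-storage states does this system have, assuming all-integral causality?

2  (C1, I1 all integral)

β2 stroke at J1  (Se1 fixes effort; stroke away)
β3 stroke at J1  (source Se2 imposes e)
β0 stroke at J1  (prefer integral on C1)
β1 stroke at I1  (only one flow-in slot at J1)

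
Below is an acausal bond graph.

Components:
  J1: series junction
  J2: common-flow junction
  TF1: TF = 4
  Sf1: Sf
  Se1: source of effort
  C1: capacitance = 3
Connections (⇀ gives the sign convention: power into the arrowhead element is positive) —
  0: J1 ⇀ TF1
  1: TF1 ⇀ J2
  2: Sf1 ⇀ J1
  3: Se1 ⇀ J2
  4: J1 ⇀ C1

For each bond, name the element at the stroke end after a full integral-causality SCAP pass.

#2 |Sf1  (Sf1 (Sf) sets flow on bond)
#3 |J2  (Se1 fixes effort; stroke away)
#0 |J1  (J1: bond 2 brought flow, rest push out)
#4 |J1  (1-jn J1 has f-setter on 2)
#1 |TF1  (closing 1-jn rule on J2)

bond 0 |J1
bond 1 |TF1
bond 2 |Sf1
bond 3 |J2
bond 4 |J1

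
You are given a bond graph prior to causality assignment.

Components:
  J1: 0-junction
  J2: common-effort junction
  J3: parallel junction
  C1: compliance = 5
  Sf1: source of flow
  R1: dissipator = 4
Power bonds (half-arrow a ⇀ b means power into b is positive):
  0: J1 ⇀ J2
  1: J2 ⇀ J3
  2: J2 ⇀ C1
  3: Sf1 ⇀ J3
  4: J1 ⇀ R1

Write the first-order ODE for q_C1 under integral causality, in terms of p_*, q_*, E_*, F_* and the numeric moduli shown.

b3 |Sf1  (Sf1 (Sf) sets flow on bond)
b1 |J3  (J3 needs exactly one e-in)
b2 |J2  (C1 outputs effort q/C1)
b0 |J1  (J2 effort already set via bond 2)
b4 |R1  (J1: bond 0 brought effort, rest push out)

dq_C1/dt = F_Sf1 - q_C1/20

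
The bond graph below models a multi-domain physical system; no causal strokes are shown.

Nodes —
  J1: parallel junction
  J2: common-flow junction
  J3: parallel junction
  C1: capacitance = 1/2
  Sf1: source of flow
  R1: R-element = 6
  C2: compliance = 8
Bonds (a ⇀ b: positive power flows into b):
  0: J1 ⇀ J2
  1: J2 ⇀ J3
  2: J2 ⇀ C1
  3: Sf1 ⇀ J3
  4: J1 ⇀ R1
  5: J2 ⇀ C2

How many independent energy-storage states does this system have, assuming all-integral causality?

bond 3 stroke→Sf1  (Sf1 (Sf) sets flow on bond)
bond 1 stroke→J3  (closing 0-jn rule on J3)
bond 0 stroke→J2  (1-jn J2 has f-setter on 1)
bond 2 stroke→J2  (common-f at J2 fixed by 1)
bond 5 stroke→J2  (J2: bond 1 brought flow, rest push out)
bond 4 stroke→J1  (J1: last free bond brings effort in)

2  (C1, C2 all integral)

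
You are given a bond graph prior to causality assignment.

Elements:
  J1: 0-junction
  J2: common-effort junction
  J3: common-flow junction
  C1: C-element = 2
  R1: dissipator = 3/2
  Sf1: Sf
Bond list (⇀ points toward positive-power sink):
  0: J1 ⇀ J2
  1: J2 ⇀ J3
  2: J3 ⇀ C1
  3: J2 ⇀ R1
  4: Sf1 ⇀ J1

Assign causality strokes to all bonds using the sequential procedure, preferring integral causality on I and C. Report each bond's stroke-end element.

#0 stroke at J1
#1 stroke at J2
#2 stroke at J3
#3 stroke at R1
#4 stroke at Sf1

bond 4 stroke→Sf1  (Sf1 fixes flow; stroke at Sf1)
bond 0 stroke→J1  (closing 0-jn rule on J1)
bond 2 stroke→J3  (prefer integral on C1)
bond 1 stroke→J2  (J3 needs exactly one f-in)
bond 3 stroke→R1  (J2: bond 1 brought effort, rest push out)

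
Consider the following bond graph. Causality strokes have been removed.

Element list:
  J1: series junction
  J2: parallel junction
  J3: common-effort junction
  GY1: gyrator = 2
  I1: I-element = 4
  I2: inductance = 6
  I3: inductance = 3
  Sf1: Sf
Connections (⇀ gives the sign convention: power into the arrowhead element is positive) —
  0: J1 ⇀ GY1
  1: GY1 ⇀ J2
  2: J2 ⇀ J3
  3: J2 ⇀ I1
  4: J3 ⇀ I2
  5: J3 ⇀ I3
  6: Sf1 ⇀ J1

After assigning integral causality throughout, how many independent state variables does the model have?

β6 |Sf1  (Sf1 (Sf) sets flow on bond)
β0 |J1  (J1 flow already set via bond 6)
β1 |J2  (GY1 both-in/both-out from 0)
β2 |J3  (0-jn J2 has e-setter on 1)
β3 |I1  (0-jn J2 has e-setter on 1)
β4 |I2  (J3: bond 2 brought effort, rest push out)
β5 |I3  (J3: bond 2 brought effort, rest push out)

3  (I1, I2, I3 all integral)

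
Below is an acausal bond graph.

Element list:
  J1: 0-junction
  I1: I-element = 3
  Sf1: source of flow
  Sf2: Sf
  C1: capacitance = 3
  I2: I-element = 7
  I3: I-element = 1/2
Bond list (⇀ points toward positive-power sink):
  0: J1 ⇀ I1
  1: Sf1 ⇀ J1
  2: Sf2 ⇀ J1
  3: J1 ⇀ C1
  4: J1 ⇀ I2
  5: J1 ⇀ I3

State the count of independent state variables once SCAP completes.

β1 stroke→Sf1  (Sf1 fixes flow; stroke at Sf1)
β2 stroke→Sf2  (Sf2 (Sf) sets flow on bond)
β0 stroke→I1  (I1 integral (f out))
β3 stroke→J1  (C1: C, integral causality)
β4 stroke→I2  (common-e at J1 fixed by 3)
β5 stroke→I3  (J1: bond 3 brought effort, rest push out)

4  (C1, I1, I2, I3 all integral)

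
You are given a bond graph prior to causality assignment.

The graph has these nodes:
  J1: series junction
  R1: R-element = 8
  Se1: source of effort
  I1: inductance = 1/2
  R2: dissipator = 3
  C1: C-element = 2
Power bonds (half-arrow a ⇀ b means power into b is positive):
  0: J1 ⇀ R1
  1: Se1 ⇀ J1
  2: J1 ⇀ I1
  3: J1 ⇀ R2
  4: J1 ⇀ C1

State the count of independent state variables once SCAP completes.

2  (C1, I1 all integral)

β1 →J1  (Se1 (Se) sets effort on bond)
β2 →I1  (I1: I, integral causality)
β0 →J1  (J1 flow already set via bond 2)
β3 →J1  (1-jn J1 has f-setter on 2)
β4 →J1  (1-jn J1 has f-setter on 2)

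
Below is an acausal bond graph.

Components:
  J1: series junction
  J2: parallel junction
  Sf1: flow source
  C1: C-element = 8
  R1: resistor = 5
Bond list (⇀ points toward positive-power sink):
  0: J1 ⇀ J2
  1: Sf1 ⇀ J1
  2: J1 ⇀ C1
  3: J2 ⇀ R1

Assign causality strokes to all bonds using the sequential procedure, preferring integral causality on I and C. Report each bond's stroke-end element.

β1 stroke→Sf1  (Sf1 fixes flow; stroke at Sf1)
β0 stroke→J1  (J1: bond 1 brought flow, rest push out)
β2 stroke→J1  (1-jn J1 has f-setter on 1)
β3 stroke→J2  (J2: last free bond brings effort in)

bond 0 stroke→J1
bond 1 stroke→Sf1
bond 2 stroke→J1
bond 3 stroke→J2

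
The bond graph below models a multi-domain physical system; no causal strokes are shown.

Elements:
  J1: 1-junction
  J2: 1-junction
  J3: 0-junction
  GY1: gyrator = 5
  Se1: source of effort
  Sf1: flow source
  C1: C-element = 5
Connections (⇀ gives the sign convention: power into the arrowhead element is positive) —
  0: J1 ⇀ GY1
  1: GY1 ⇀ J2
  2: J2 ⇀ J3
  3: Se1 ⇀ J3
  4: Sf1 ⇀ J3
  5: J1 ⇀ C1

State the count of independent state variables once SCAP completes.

β3 →J3  (Se1: effort source, stroke at far end)
β4 →Sf1  (source Sf1 imposes f)
β2 →J2  (J3: bond 3 brought effort, rest push out)
β1 →GY1  (J2 needs exactly one f-in)
β0 →GY1  (GY1 both-in/both-out from 1)
β5 →J1  (J1: bond 0 brought flow, rest push out)

1  (C1 all integral)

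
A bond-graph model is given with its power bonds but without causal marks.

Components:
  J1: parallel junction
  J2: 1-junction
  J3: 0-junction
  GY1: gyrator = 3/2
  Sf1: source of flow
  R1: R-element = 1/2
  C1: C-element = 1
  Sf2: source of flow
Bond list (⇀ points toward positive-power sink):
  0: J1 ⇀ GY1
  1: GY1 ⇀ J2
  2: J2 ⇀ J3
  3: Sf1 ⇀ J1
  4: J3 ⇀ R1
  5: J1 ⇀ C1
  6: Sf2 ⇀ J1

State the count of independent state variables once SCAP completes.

#3 stroke→Sf1  (Sf1 (Sf) sets flow on bond)
#6 stroke→Sf2  (Sf2: flow source, stroke at near end)
#5 stroke→J1  (C1 outputs effort q/C1)
#0 stroke→GY1  (J1 effort already set via bond 5)
#1 stroke→GY1  (GY1: gyrator matches bond 0)
#2 stroke→J2  (J2 flow already set via bond 1)
#4 stroke→J3  (only one effort-in slot at J3)

1  (C1 all integral)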